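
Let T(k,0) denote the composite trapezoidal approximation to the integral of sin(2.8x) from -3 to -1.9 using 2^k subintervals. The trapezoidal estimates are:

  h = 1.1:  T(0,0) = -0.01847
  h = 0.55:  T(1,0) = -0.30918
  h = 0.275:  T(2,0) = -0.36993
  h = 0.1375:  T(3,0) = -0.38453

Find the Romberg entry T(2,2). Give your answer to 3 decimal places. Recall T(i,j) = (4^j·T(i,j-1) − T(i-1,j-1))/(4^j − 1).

T(1,1) = -0.30918 + (-0.30918 − (-0.01847))/3 = -0.40608
T(2,1) = -0.36993 + (-0.36993 − (-0.30918))/3 = -0.39018
T(2,2) = -0.39018 + (-0.39018 − (-0.40608))/15 = -0.38912

-0.389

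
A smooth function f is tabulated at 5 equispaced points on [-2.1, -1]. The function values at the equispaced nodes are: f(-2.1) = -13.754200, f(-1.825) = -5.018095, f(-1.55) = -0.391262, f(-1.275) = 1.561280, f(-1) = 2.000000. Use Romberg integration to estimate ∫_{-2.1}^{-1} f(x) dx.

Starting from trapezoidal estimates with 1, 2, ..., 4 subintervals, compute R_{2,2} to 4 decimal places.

R_{0,0} (trapezoid, 1 panel, h=1.1000): -6.464810
R_{1,0} (trapezoid, 2 panels, h=0.5500): -3.447599
R_{2,0} (trapezoid, 4 panels, h=0.2750): -2.674424
R_{1,1} = -3.447599 + (-3.447599 − (-6.464810))/3 = -2.441862
R_{2,1} = -2.674424 + (-2.674424 − (-3.447599))/3 = -2.416699
R_{2,2} = -2.416699 + (-2.416699 − (-2.441862))/15 = -2.415021

-2.4150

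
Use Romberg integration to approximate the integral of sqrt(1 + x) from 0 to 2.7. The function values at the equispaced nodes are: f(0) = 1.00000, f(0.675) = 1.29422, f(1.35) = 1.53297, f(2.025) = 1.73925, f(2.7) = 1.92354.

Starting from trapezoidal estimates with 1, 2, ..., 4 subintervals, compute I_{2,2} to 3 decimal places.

4.078

I_{0,0} (trapezoid, 1 panel, h=2.7000): 3.94678
I_{1,0} (trapezoid, 2 panels, h=1.3500): 4.04290
I_{2,0} (trapezoid, 4 panels, h=0.6750): 4.06904
I_{1,1} = 4.04290 + (4.04290 − 3.94678)/3 = 4.07494
I_{2,1} = 4.06904 + (4.06904 − 4.04290)/3 = 4.07775
I_{2,2} = 4.07775 + (4.07775 − 4.07494)/15 = 4.07794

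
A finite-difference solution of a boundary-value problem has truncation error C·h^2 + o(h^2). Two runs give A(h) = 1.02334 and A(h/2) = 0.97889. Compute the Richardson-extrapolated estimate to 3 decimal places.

0.964

Extrapolated value = (4·A(h/2) − A(h)) / (4 − 1)
= (4·0.97889 − 1.02334) / 3
= 2.89222 / 3 = 0.96407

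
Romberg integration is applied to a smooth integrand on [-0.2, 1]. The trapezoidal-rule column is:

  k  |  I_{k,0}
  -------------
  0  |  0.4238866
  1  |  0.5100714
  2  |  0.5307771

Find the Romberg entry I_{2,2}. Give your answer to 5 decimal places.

Richardson extrapolation on the trapezoidal column (denominator 4−1=3):
I_{1,1} = 0.5100714 + (0.5100714 − 0.4238866)/3 = 0.5387997
I_{2,1} = 0.5307771 + (0.5307771 − 0.5100714)/3 = 0.5376790
I_{2,2} = 0.5376790 + (0.5376790 − 0.5387997)/15 = 0.5376043
(Column j=1 coincides with Simpson's rule on the same nodes.)

0.53760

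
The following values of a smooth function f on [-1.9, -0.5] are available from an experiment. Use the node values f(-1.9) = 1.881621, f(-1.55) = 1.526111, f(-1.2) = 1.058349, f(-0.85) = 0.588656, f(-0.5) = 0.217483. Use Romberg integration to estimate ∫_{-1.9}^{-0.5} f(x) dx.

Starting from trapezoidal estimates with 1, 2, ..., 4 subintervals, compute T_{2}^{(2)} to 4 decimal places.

1.4788

T_{0}^{(0)} (trapezoid, 1 panel, h=1.4000): 1.469373
T_{1}^{(0)} (trapezoid, 2 panels, h=0.7000): 1.475531
T_{2}^{(0)} (trapezoid, 4 panels, h=0.3500): 1.477934
T_{1}^{(1)} = 1.475531 + (1.475531 − 1.469373)/3 = 1.477584
T_{2}^{(1)} = 1.477934 + (1.477934 − 1.475531)/3 = 1.478735
T_{2}^{(2)} = 1.478735 + (1.478735 − 1.477584)/15 = 1.478812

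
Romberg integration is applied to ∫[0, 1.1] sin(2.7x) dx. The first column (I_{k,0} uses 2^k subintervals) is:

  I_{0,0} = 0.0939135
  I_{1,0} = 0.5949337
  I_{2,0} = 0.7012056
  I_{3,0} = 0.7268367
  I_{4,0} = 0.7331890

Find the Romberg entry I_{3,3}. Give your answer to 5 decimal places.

I_{1,1} = 0.5949337 + (0.5949337 − 0.0939135)/3 = 0.7619404
I_{2,1} = 0.7012056 + (0.7012056 − 0.5949337)/3 = 0.7366296
I_{3,1} = (4·0.7268367 − 0.7012056) / 3 = 0.7353804
I_{2,2} = 0.7366296 + (0.7366296 − 0.7619404)/15 = 0.7349422
I_{3,2} = 0.7353804 + (0.7353804 − 0.7366296)/15 = 0.7352971
I_{3,3} = (64·0.7352971 − 0.7349422) / 63 = 0.7353027

0.73530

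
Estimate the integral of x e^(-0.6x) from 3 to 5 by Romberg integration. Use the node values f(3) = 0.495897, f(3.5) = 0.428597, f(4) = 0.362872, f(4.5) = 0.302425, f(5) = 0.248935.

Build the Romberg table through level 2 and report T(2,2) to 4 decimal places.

T(0,0) (trapezoid, 1 panel, h=2.0000): 0.744832
T(1,0) (trapezoid, 2 panels, h=1.0000): 0.735288
T(2,0) (trapezoid, 4 panels, h=0.5000): 0.733155
T(1,1) = 0.735288 + (0.735288 − 0.744832)/3 = 0.732107
T(2,1) = 0.733155 + (0.733155 − 0.735288)/3 = 0.732444
T(2,2) = 0.732444 + (0.732444 − 0.732107)/15 = 0.732466

0.7325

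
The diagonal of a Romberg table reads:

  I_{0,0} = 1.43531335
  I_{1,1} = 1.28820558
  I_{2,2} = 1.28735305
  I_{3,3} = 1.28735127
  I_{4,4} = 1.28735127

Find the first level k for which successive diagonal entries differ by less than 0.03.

|I_{1,1} − I_{0,0}| = 0.14710777 ≥ 0.03
|I_{2,2} − I_{1,1}| = 0.00085253 < 0.03

k = 2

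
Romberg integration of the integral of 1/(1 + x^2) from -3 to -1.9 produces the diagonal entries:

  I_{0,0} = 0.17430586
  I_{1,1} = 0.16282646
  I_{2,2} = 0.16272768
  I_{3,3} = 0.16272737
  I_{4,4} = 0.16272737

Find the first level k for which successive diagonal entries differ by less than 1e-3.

k = 2

|I_{1,1} − I_{0,0}| = 0.01147940 ≥ 1e-3
|I_{2,2} − I_{1,1}| = 0.00009878 < 1e-3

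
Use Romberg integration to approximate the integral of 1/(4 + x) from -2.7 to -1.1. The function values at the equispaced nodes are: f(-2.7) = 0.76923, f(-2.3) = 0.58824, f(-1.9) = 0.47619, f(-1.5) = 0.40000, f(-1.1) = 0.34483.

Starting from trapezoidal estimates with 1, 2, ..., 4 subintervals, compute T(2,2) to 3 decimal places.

0.802

T(0,0) (trapezoid, 1 panel, h=1.6000): 0.89125
T(1,0) (trapezoid, 2 panels, h=0.8000): 0.82658
T(2,0) (trapezoid, 4 panels, h=0.4000): 0.80858
T(1,1) = 0.82658 + (0.82658 − 0.89125)/3 = 0.80502
T(2,1) = 0.80858 + (0.80858 − 0.82658)/3 = 0.80258
T(2,2) = 0.80258 + (0.80258 − 0.80502)/15 = 0.80242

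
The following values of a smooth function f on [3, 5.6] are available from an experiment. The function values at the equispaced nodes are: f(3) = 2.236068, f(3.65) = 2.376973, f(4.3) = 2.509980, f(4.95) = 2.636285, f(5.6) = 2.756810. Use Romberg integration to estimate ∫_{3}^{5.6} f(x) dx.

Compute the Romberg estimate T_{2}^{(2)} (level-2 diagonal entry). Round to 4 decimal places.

T_{0}^{(0)} (trapezoid, 1 panel, h=2.6000): 6.490741
T_{1}^{(0)} (trapezoid, 2 panels, h=1.3000): 6.508345
T_{2}^{(0)} (trapezoid, 4 panels, h=0.6500): 6.512790
T_{1}^{(1)} = 6.508345 + (6.508345 − 6.490741)/3 = 6.514213
T_{2}^{(1)} = 6.512790 + (6.512790 − 6.508345)/3 = 6.514272
T_{2}^{(2)} = 6.514272 + (6.514272 − 6.514213)/15 = 6.514276

6.5143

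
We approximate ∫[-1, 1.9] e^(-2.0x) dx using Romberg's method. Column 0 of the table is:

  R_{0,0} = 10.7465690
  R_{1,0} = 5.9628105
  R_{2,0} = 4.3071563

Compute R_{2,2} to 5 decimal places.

3.71441

R_{1,1} = 5.9628105 + (5.9628105 − 10.7465690)/3 = 4.3682243
R_{2,1} = (4·4.3071563 − 5.9628105) / 3 = 3.7552716
R_{2,2} = (16·3.7552716 − 4.3682243) / 15 = 3.7144081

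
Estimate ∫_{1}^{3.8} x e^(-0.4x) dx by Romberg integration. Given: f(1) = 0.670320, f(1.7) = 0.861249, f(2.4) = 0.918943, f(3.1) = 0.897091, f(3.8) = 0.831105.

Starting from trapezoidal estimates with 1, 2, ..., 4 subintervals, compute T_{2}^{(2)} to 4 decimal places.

2.4206

T_{0}^{(0)} (trapezoid, 1 panel, h=2.8000): 2.101995
T_{1}^{(0)} (trapezoid, 2 panels, h=1.4000): 2.337518
T_{2}^{(0)} (trapezoid, 4 panels, h=0.7000): 2.399597
T_{1}^{(1)} = 2.337518 + (2.337518 − 2.101995)/3 = 2.416026
T_{2}^{(1)} = 2.399597 + (2.399597 − 2.337518)/3 = 2.420290
T_{2}^{(2)} = 2.420290 + (2.420290 − 2.416026)/15 = 2.420574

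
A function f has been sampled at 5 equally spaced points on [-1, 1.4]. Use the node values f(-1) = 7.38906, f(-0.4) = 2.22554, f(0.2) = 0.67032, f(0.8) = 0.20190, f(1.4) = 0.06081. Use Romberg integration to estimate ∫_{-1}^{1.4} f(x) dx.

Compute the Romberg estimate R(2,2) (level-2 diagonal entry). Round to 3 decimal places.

R(0,0) (trapezoid, 1 panel, h=2.4000): 8.93984
R(1,0) (trapezoid, 2 panels, h=1.2000): 5.27431
R(2,0) (trapezoid, 4 panels, h=0.6000): 4.09362
R(1,1) = 5.27431 + (5.27431 − 8.93984)/3 = 4.05247
R(2,1) = 4.09362 + (4.09362 − 5.27431)/3 = 3.70006
R(2,2) = 3.70006 + (3.70006 − 4.05247)/15 = 3.67657

3.677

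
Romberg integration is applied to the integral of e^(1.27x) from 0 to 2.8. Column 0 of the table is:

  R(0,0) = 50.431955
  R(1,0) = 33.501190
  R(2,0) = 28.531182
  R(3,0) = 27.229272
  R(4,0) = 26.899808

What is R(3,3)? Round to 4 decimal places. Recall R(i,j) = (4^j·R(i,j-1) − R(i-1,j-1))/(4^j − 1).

26.7897

R(1,1) = (4·33.501190 − 50.431955) / 3 = 27.857602
R(2,1) = 28.531182 + (28.531182 − 33.501190)/3 = 26.874513
R(3,1) = (4·27.229272 − 28.531182) / 3 = 26.795302
R(2,2) = (16·26.874513 − 27.857602) / 15 = 26.808974
R(3,2) = (16·26.795302 − 26.874513) / 15 = 26.790021
R(3,3) = 26.790021 + (26.790021 − 26.808974)/63 = 26.789720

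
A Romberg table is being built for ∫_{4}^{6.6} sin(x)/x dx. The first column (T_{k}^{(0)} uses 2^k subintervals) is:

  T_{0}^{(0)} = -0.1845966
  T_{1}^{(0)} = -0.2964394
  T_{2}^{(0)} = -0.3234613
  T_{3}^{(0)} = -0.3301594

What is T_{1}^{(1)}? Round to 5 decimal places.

-0.33372

T_{1}^{(1)} = -0.2964394 + (-0.2964394 − (-0.1845966))/3 = -0.3337203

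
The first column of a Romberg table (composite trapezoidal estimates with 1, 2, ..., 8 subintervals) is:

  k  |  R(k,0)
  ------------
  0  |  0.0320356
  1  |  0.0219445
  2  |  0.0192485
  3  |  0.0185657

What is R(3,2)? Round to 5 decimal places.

R(2,1) = (4·0.0192485 − 0.0219445) / 3 = 0.0183498
R(3,1) = (4·0.0185657 − 0.0192485) / 3 = 0.0183381
R(3,2) = (16·0.0183381 − 0.0183498) / 15 = 0.0183373

0.01834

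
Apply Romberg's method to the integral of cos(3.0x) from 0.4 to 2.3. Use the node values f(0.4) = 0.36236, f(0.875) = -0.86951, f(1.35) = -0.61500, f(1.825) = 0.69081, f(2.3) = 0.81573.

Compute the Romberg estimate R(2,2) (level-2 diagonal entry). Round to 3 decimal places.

-0.102

R(0,0) (trapezoid, 1 panel, h=1.9000): 1.11919
R(1,0) (trapezoid, 2 panels, h=0.9500): -0.02466
R(2,0) (trapezoid, 4 panels, h=0.4750): -0.09721
R(1,1) = -0.02466 + (-0.02466 − 1.11919)/3 = -0.40594
R(2,1) = -0.09721 + (-0.09721 − (-0.02466))/3 = -0.12139
R(2,2) = -0.12139 + (-0.12139 − (-0.40594))/15 = -0.10242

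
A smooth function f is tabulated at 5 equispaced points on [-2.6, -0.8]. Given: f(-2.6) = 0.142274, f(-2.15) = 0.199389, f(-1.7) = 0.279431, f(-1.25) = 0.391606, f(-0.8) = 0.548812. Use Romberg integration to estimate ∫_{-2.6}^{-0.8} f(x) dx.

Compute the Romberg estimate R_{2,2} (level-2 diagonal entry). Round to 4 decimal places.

0.5421

R_{0,0} (trapezoid, 1 panel, h=1.8000): 0.621977
R_{1,0} (trapezoid, 2 panels, h=0.9000): 0.562477
R_{2,0} (trapezoid, 4 panels, h=0.4500): 0.547186
R_{1,1} = 0.562477 + (0.562477 − 0.621977)/3 = 0.542644
R_{2,1} = 0.547186 + (0.547186 − 0.562477)/3 = 0.542089
R_{2,2} = 0.542089 + (0.542089 − 0.542644)/15 = 0.542052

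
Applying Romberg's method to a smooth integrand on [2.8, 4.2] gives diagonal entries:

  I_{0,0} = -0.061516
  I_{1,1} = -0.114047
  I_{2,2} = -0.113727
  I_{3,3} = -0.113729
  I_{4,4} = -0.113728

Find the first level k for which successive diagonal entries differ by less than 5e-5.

|I_{1,1} − I_{0,0}| = 0.052531 ≥ 5e-5
|I_{2,2} − I_{1,1}| = 0.000320 ≥ 5e-5
|I_{3,3} − I_{2,2}| = 0.000002 < 5e-5

k = 3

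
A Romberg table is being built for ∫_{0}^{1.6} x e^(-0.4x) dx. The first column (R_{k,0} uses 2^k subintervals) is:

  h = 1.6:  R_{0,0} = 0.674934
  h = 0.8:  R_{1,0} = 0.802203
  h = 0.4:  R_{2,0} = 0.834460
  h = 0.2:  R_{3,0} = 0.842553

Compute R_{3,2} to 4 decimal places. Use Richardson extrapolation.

0.8453

Richardson extrapolation on the trapezoidal column (denominator 4−1=3):
R_{2,1} = 0.834460 + (0.834460 − 0.802203)/3 = 0.845212
R_{3,1} = 0.842553 + (0.842553 − 0.834460)/3 = 0.845251
R_{3,2} = 0.845251 + (0.845251 − 0.845212)/15 = 0.845254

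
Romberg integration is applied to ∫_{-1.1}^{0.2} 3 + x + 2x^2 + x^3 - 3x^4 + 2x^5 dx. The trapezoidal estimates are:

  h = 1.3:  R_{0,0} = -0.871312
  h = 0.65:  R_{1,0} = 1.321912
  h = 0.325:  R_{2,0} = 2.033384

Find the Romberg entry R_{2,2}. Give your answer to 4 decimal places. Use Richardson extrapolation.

Richardson extrapolation on the trapezoidal column (denominator 4−1=3):
R_{1,1} = 1.321912 + (1.321912 − (-0.871312))/3 = 2.052987
R_{2,1} = (4·2.033384 − 1.321912) / 3 = 2.270541
R_{2,2} = (16·2.270541 − 2.052987) / 15 = 2.285045

2.2850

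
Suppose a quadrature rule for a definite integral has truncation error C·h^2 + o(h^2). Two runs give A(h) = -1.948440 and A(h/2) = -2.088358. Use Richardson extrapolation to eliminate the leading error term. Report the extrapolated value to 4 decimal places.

-2.1350

Extrapolated value = (4·A(h/2) − A(h)) / (4 − 1)
= (4·(-2.088358) − (-1.948440)) / 3
= -6.404992 / 3 = -2.134997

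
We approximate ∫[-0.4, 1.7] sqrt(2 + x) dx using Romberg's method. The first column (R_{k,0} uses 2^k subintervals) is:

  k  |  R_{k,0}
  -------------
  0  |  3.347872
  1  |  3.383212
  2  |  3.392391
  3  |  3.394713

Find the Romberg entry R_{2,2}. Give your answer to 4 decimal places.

Richardson extrapolation on the trapezoidal column (denominator 4−1=3):
R_{1,1} = (4·3.383212 − 3.347872) / 3 = 3.394992
R_{2,1} = (4·3.392391 − 3.383212) / 3 = 3.395451
R_{2,2} = 3.395451 + (3.395451 − 3.394992)/15 = 3.395482
(Column j=1 coincides with Simpson's rule on the same nodes.)

3.3955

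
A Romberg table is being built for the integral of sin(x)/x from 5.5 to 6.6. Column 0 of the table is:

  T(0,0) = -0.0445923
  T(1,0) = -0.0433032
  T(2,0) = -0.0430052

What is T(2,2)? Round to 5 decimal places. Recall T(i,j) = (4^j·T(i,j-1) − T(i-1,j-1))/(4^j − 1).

Richardson extrapolation on the trapezoidal column (denominator 4−1=3):
T(1,1) = (4·(-0.0433032) − (-0.0445923)) / 3 = -0.0428735
T(2,1) = -0.0430052 + (-0.0430052 − (-0.0433032))/3 = -0.0429059
T(2,2) = -0.0429059 + (-0.0429059 − (-0.0428735))/15 = -0.0429081

-0.04291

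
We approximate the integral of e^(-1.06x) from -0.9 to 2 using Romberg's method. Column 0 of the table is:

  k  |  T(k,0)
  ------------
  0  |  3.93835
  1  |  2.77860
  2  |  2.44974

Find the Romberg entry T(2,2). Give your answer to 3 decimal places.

2.337

Richardson extrapolation on the trapezoidal column (denominator 4−1=3):
T(1,1) = 2.77860 + (2.77860 − 3.93835)/3 = 2.39202
T(2,1) = (4·2.44974 − 2.77860) / 3 = 2.34012
T(2,2) = (16·2.34012 − 2.39202) / 15 = 2.33666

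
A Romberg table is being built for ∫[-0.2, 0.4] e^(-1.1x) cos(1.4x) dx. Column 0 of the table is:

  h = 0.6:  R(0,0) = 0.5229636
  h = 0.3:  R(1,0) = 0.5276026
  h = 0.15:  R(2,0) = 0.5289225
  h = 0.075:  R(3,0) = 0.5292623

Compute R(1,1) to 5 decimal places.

Richardson extrapolation on the trapezoidal column (denominator 4−1=3):
R(1,1) = 0.5276026 + (0.5276026 − 0.5229636)/3 = 0.5291489

0.52915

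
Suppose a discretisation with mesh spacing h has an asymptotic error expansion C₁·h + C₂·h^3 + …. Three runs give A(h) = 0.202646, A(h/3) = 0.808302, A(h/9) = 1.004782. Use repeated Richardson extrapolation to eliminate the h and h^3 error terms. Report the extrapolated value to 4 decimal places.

1.1027

First eliminate the h term (factor 3^1 = 3):
  B₁ = (3·0.808302 − 0.202646)/2 = 1.111130
  B₂ = (3·1.004782 − 0.808302)/2 = 1.103022
Then eliminate the h^3 term (factor 3^3 = 27):
  (27·1.103022 − 1.111130)/26 = 1.102710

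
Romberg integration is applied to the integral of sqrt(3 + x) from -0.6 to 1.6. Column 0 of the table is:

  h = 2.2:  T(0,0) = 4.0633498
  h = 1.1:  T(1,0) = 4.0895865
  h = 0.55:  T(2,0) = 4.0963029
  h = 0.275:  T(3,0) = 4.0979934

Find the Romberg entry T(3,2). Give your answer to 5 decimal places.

Richardson extrapolation on the trapezoidal column (denominator 4−1=3):
T(2,1) = (4·4.0963029 − 4.0895865) / 3 = 4.0985417
T(3,1) = (4·4.0979934 − 4.0963029) / 3 = 4.0985569
T(3,2) = 4.0985569 + (4.0985569 − 4.0985417)/15 = 4.0985579

4.09856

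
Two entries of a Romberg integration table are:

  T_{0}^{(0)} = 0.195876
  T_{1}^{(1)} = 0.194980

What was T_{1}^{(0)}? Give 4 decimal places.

0.1952

From T_{1}^{(1)} = (4·T_{1}^{(0)} − T_{0}^{(0)})/3, solve for T_{1}^{(0)}:
4·T_{1}^{(0)} = 3·0.194980 + 0.195876 = 0.780816
T_{1}^{(0)} = 0.195204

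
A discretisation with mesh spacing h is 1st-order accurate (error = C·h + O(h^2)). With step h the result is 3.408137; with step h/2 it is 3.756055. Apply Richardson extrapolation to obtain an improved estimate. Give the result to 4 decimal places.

The leading error scales as h; refining by a factor of 2 reduces it by 2^1 = 2.
Extrapolated value = (2·A(h/2) − A(h)) / (2 − 1)
= (2·3.756055 − 3.408137) / 1
= 4.103973 / 1 = 4.103973

4.1040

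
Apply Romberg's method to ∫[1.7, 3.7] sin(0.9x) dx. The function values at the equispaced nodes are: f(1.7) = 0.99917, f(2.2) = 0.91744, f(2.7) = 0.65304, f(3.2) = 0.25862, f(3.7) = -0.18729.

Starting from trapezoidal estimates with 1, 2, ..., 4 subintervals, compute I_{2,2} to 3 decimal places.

1.137

I_{0,0} (trapezoid, 1 panel, h=2.0000): 0.81188
I_{1,0} (trapezoid, 2 panels, h=1.0000): 1.05898
I_{2,0} (trapezoid, 4 panels, h=0.5000): 1.11752
I_{1,1} = 1.05898 + (1.05898 − 0.81188)/3 = 1.14135
I_{2,1} = 1.11752 + (1.11752 − 1.05898)/3 = 1.13703
I_{2,2} = 1.13703 + (1.13703 − 1.14135)/15 = 1.13674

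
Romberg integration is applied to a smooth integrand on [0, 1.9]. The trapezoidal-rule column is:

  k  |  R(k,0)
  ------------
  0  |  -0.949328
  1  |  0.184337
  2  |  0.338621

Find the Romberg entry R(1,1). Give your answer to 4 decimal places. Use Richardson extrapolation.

0.5622

Richardson extrapolation on the trapezoidal column (denominator 4−1=3):
R(1,1) = (4·0.184337 − (-0.949328)) / 3 = 0.562225
(Column j=1 coincides with Simpson's rule on the same nodes.)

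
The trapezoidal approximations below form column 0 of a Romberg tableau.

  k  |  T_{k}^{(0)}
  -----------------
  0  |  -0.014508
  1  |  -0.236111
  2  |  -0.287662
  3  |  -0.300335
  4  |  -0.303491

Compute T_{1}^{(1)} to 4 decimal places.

-0.3100

T_{1}^{(1)} = -0.236111 + (-0.236111 − (-0.014508))/3 = -0.309979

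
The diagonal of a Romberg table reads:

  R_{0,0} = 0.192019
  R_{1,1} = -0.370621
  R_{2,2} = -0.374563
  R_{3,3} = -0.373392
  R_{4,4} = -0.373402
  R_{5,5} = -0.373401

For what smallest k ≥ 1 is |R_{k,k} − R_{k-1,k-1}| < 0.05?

k = 2

|R_{1,1} − R_{0,0}| = 0.562640 ≥ 0.05
|R_{2,2} − R_{1,1}| = 0.003942 < 0.05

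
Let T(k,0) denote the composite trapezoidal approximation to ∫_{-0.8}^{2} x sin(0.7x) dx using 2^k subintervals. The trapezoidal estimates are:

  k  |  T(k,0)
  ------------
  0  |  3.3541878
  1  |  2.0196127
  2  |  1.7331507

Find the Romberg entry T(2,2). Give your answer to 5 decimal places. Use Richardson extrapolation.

1.64186

Richardson extrapolation on the trapezoidal column (denominator 4−1=3):
T(1,1) = 2.0196127 + (2.0196127 − 3.3541878)/3 = 1.5747543
T(2,1) = (4·1.7331507 − 2.0196127) / 3 = 1.6376634
T(2,2) = (16·1.6376634 − 1.5747543) / 15 = 1.6418573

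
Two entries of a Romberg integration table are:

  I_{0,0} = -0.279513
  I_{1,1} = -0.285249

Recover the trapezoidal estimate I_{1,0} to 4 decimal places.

-0.2838

From I_{1,1} = (4·I_{1,0} − I_{0,0})/3, solve for I_{1,0}:
4·I_{1,0} = 3·(-0.285249) + (-0.279513) = -1.135260
I_{1,0} = -0.283815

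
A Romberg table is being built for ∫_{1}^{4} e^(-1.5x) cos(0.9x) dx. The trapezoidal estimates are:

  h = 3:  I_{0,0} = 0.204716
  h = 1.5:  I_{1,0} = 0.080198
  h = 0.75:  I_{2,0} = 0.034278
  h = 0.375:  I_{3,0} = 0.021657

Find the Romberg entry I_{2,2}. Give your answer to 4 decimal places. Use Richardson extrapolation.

0.0177

Richardson extrapolation on the trapezoidal column (denominator 4−1=3):
I_{1,1} = 0.080198 + (0.080198 − 0.204716)/3 = 0.038692
I_{2,1} = (4·0.034278 − 0.080198) / 3 = 0.018971
I_{2,2} = (16·0.018971 − 0.038692) / 15 = 0.017656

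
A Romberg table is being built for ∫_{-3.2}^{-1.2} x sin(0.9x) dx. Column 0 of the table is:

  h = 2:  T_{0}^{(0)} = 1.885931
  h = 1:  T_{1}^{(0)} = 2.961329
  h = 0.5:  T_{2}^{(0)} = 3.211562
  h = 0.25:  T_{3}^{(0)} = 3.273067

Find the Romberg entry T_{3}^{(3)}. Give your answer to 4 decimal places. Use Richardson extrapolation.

3.2935

Richardson extrapolation on the trapezoidal column (denominator 4−1=3):
T_{1}^{(1)} = 2.961329 + (2.961329 − 1.885931)/3 = 3.319795
T_{2}^{(1)} = 3.211562 + (3.211562 − 2.961329)/3 = 3.294973
T_{3}^{(1)} = 3.273067 + (3.273067 − 3.211562)/3 = 3.293569
T_{2}^{(2)} = 3.294973 + (3.294973 − 3.319795)/15 = 3.293318
T_{3}^{(2)} = (16·3.293569 − 3.294973) / 15 = 3.293475
T_{3}^{(3)} = 3.293475 + (3.293475 − 3.293318)/63 = 3.293477
(Column j=1 coincides with Simpson's rule on the same nodes.)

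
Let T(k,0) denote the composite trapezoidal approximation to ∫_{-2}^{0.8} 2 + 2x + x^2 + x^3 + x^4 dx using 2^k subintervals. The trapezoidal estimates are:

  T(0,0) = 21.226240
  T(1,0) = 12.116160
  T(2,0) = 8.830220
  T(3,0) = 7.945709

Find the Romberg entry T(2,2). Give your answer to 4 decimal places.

T(1,1) = (4·12.116160 − 21.226240) / 3 = 9.079467
T(2,1) = 8.830220 + (8.830220 − 12.116160)/3 = 7.734907
T(2,2) = (16·7.734907 − 9.079467) / 15 = 7.645270
(Column j=1 coincides with Simpson's rule on the same nodes.)

7.6453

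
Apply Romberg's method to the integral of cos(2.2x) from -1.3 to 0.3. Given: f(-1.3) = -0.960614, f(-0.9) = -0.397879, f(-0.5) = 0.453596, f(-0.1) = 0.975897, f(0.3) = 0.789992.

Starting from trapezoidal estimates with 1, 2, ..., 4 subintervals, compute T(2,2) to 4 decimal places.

0.4044

T(0,0) (trapezoid, 1 panel, h=1.6000): -0.136498
T(1,0) (trapezoid, 2 panels, h=0.8000): 0.294628
T(2,0) (trapezoid, 4 panels, h=0.4000): 0.378521
T(1,1) = 0.294628 + (0.294628 − (-0.136498))/3 = 0.438337
T(2,1) = 0.378521 + (0.378521 − 0.294628)/3 = 0.406485
T(2,2) = 0.406485 + (0.406485 − 0.438337)/15 = 0.404362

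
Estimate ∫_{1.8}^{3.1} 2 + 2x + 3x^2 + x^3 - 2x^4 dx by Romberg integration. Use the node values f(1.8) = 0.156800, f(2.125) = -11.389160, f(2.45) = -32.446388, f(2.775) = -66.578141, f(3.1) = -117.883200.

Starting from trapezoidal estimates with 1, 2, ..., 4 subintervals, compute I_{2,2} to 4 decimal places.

I_{0,0} (trapezoid, 1 panel, h=1.3000): -76.522160
I_{1,0} (trapezoid, 2 panels, h=0.6500): -59.351232
I_{2,0} (trapezoid, 4 panels, h=0.3250): -55.014989
I_{1,1} = -59.351232 + (-59.351232 − (-76.522160))/3 = -53.627589
I_{2,1} = -55.014989 + (-55.014989 − (-59.351232))/3 = -53.569575
I_{2,2} = -53.569575 + (-53.569575 − (-53.627589))/15 = -53.565707

-53.5657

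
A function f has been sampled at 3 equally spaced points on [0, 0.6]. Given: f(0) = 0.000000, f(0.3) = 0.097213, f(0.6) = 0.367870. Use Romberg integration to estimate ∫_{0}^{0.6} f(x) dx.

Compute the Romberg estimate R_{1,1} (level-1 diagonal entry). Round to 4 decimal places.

R_{0,0} (trapezoid, 1 panel, h=0.6000): 0.110361
R_{1,0} (trapezoid, 2 panels, h=0.3000): 0.084344
R_{1,1} = 0.084344 + (0.084344 − 0.110361)/3 = 0.075672

0.0757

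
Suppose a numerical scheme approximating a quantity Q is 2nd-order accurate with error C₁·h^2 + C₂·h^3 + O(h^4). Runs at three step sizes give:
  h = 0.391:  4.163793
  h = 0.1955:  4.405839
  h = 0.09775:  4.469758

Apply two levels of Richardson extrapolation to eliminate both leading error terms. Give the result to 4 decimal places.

First eliminate the h^2 term (factor 2^2 = 4):
  B₁ = (4·4.405839 − 4.163793)/3 = 4.486521
  B₂ = (4·4.469758 − 4.405839)/3 = 4.491064
Then eliminate the h^3 term (factor 2^3 = 8):
  (8·4.491064 − 4.486521)/7 = 4.491713

4.4917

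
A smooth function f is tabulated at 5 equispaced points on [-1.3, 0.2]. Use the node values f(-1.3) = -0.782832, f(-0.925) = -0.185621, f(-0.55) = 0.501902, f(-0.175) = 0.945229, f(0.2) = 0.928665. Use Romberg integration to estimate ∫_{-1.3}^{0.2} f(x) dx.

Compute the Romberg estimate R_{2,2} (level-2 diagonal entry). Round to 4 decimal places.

0.5225

R_{0,0} (trapezoid, 1 panel, h=1.5000): 0.109375
R_{1,0} (trapezoid, 2 panels, h=0.7500): 0.431114
R_{2,0} (trapezoid, 4 panels, h=0.3750): 0.500410
R_{1,1} = 0.431114 + (0.431114 − 0.109375)/3 = 0.538360
R_{2,1} = 0.500410 + (0.500410 − 0.431114)/3 = 0.523509
R_{2,2} = 0.523509 + (0.523509 − 0.538360)/15 = 0.522519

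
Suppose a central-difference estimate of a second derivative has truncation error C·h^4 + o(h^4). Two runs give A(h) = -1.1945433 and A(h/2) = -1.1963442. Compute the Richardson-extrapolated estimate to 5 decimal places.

-1.19646

The leading error scales as h^4; refining by a factor of 2 reduces it by 2^4 = 16.
Extrapolated value = (16·A(h/2) − A(h)) / (16 − 1)
= (16·(-1.1963442) − (-1.1945433)) / 15
= -17.9469639 / 15 = -1.1964643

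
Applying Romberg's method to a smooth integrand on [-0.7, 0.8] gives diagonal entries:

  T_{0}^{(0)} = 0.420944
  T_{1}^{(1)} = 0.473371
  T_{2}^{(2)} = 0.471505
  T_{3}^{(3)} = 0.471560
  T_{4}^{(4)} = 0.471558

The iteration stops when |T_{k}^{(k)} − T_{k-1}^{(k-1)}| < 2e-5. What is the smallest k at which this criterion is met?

k = 4

|T_{1}^{(1)} − T_{0}^{(0)}| = 0.052427 ≥ 2e-5
|T_{2}^{(2)} − T_{1}^{(1)}| = 0.001866 ≥ 2e-5
|T_{3}^{(3)} − T_{2}^{(2)}| = 0.000055 ≥ 2e-5
|T_{4}^{(4)} − T_{3}^{(3)}| = 0.000002 < 2e-5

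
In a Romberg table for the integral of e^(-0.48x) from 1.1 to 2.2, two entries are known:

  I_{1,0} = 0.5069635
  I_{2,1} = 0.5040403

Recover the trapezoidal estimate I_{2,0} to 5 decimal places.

From I_{2,1} = (4·I_{2,0} − I_{1,0})/3, solve for I_{2,0}:
4·I_{2,0} = 3·0.5040403 + 0.5069635 = 2.0190844
I_{2,0} = 0.5047711

0.50477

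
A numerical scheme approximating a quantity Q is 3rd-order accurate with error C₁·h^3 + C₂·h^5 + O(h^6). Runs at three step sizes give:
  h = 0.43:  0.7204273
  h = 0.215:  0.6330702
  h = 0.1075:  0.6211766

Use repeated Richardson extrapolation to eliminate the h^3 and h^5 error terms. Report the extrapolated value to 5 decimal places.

0.61944

First eliminate the h^3 term (factor 2^3 = 8):
  B₁ = (8·0.6330702 − 0.7204273)/7 = 0.6205906
  B₂ = (8·0.6211766 − 0.6330702)/7 = 0.6194775
Then eliminate the h^5 term (factor 2^5 = 32):
  (32·0.6194775 − 0.6205906)/31 = 0.6194416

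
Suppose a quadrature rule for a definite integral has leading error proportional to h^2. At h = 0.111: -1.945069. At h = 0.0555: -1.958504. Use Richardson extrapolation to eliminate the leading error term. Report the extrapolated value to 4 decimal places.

The leading error scales as h^2; refining by a factor of 2 reduces it by 2^2 = 4.
Extrapolated value = (4·A(h/2) − A(h)) / (4 − 1)
= (4·(-1.958504) − (-1.945069)) / 3
= -5.888947 / 3 = -1.962982

-1.9630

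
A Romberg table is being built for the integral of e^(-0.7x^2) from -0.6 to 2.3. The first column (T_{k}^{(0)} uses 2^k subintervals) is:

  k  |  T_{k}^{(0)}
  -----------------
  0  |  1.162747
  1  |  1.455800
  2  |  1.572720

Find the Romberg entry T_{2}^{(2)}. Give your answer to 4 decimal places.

1.6156

T_{1}^{(1)} = (4·1.455800 − 1.162747) / 3 = 1.553484
T_{2}^{(1)} = 1.572720 + (1.572720 − 1.455800)/3 = 1.611693
T_{2}^{(2)} = 1.611693 + (1.611693 − 1.553484)/15 = 1.615574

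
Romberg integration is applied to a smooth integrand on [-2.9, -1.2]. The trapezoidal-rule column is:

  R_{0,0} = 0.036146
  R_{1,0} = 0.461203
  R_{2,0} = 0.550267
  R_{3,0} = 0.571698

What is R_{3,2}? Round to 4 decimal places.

Richardson extrapolation on the trapezoidal column (denominator 4−1=3):
R_{2,1} = 0.550267 + (0.550267 − 0.461203)/3 = 0.579955
R_{3,1} = 0.571698 + (0.571698 − 0.550267)/3 = 0.578842
R_{3,2} = (16·0.578842 − 0.579955) / 15 = 0.578768

0.5788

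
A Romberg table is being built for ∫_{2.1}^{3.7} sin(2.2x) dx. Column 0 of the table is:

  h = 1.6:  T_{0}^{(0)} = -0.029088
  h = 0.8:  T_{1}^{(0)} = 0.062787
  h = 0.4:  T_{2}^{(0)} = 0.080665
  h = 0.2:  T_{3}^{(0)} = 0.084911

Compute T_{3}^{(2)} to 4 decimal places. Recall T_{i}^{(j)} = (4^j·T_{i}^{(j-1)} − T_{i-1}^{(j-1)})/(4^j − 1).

0.0863

Richardson extrapolation on the trapezoidal column (denominator 4−1=3):
T_{2}^{(1)} = (4·0.080665 − 0.062787) / 3 = 0.086624
T_{3}^{(1)} = 0.084911 + (0.084911 − 0.080665)/3 = 0.086326
T_{3}^{(2)} = 0.086326 + (0.086326 − 0.086624)/15 = 0.086306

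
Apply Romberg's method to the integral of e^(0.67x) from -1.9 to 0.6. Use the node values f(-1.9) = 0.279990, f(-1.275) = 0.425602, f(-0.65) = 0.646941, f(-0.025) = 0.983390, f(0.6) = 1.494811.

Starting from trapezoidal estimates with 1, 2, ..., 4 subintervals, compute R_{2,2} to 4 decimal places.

1.8132

R_{0,0} (trapezoid, 1 panel, h=2.5000): 2.218501
R_{1,0} (trapezoid, 2 panels, h=1.2500): 1.917927
R_{2,0} (trapezoid, 4 panels, h=0.6250): 1.839583
R_{1,1} = 1.917927 + (1.917927 − 2.218501)/3 = 1.817736
R_{2,1} = 1.839583 + (1.839583 − 1.917927)/3 = 1.813468
R_{2,2} = 1.813468 + (1.813468 − 1.817736)/15 = 1.813183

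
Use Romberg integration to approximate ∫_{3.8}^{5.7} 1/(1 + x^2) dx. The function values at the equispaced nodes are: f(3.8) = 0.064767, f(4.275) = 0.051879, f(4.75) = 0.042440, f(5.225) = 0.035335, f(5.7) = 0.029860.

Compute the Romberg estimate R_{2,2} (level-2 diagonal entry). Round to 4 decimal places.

0.0837

R_{0,0} (trapezoid, 1 panel, h=1.9000): 0.089896
R_{1,0} (trapezoid, 2 panels, h=0.9500): 0.085266
R_{2,0} (trapezoid, 4 panels, h=0.4750): 0.084060
R_{1,1} = 0.085266 + (0.085266 − 0.089896)/3 = 0.083723
R_{2,1} = 0.084060 + (0.084060 − 0.085266)/3 = 0.083658
R_{2,2} = 0.083658 + (0.083658 − 0.083723)/15 = 0.083654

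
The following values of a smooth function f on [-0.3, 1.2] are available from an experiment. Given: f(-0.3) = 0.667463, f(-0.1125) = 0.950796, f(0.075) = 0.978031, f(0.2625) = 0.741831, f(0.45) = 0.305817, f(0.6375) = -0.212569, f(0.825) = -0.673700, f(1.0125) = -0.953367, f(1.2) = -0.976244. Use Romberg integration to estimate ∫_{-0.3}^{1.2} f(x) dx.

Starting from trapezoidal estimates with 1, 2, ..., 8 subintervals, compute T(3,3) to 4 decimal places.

0.1886

T(0,0) (trapezoid, 1 panel, h=1.5000): -0.231586
T(1,0) (trapezoid, 2 panels, h=0.7500): 0.113570
T(2,0) (trapezoid, 4 panels, h=0.3750): 0.170909
T(3,0) (trapezoid, 8 panels, h=0.1875): 0.184209
T(1,1) = 0.113570 + (0.113570 − (-0.231586))/3 = 0.228622
T(2,1) = 0.170909 + (0.170909 − 0.113570)/3 = 0.190022
T(3,1) = 0.184209 + (0.184209 − 0.170909)/3 = 0.188642
T(2,2) = 0.190022 + (0.190022 − 0.228622)/15 = 0.187449
T(3,2) = 0.188642 + (0.188642 − 0.190022)/15 = 0.188550
T(3,3) = 0.188550 + (0.188550 − 0.187449)/63 = 0.188567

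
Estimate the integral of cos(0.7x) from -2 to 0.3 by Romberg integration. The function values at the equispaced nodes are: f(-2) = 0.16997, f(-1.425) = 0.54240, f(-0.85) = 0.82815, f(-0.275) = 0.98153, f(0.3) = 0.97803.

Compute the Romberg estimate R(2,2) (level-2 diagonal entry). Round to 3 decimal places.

1.706

R(0,0) (trapezoid, 1 panel, h=2.3000): 1.32020
R(1,0) (trapezoid, 2 panels, h=1.1500): 1.61247
R(2,0) (trapezoid, 4 panels, h=0.5750): 1.68250
R(1,1) = 1.61247 + (1.61247 − 1.32020)/3 = 1.70989
R(2,1) = 1.68250 + (1.68250 − 1.61247)/3 = 1.70584
R(2,2) = 1.70584 + (1.70584 − 1.70989)/15 = 1.70557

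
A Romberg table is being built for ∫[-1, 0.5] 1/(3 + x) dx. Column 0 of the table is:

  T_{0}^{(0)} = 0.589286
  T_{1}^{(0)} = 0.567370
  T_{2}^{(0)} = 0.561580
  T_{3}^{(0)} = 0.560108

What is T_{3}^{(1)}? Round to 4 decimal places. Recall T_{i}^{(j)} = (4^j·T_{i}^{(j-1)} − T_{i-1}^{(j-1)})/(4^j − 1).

Richardson extrapolation on the trapezoidal column (denominator 4−1=3):
T_{3}^{(1)} = (4·0.560108 − 0.561580) / 3 = 0.559617

0.5596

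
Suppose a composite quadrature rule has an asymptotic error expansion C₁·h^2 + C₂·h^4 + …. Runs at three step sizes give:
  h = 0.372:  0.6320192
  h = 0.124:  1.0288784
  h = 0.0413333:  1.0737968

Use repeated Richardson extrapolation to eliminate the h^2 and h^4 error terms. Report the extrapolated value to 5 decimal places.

1.07942

First eliminate the h^2 term (factor 3^2 = 9):
  B₁ = (9·1.0288784 − 0.6320192)/8 = 1.0784858
  B₂ = (9·1.0737968 − 1.0288784)/8 = 1.0794116
Then eliminate the h^4 term (factor 3^4 = 81):
  (81·1.0794116 − 1.0784858)/80 = 1.0794232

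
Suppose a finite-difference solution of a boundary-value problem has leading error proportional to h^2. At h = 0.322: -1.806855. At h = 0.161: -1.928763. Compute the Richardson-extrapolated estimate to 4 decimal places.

The leading error scales as h^2; refining by a factor of 2 reduces it by 2^2 = 4.
Extrapolated value = (4·A(h/2) − A(h)) / (4 − 1)
= (4·(-1.928763) − (-1.806855)) / 3
= -5.908197 / 3 = -1.969399

-1.9694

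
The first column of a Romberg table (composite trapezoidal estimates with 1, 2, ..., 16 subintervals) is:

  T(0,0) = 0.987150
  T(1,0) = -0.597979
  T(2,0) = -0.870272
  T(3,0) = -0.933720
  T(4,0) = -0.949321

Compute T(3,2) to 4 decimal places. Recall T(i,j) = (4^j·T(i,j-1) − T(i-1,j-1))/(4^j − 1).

Richardson extrapolation on the trapezoidal column (denominator 4−1=3):
T(2,1) = -0.870272 + (-0.870272 − (-0.597979))/3 = -0.961036
T(3,1) = -0.933720 + (-0.933720 − (-0.870272))/3 = -0.954869
T(3,2) = -0.954869 + (-0.954869 − (-0.961036))/15 = -0.954458
(Column j=1 coincides with Simpson's rule on the same nodes.)

-0.9545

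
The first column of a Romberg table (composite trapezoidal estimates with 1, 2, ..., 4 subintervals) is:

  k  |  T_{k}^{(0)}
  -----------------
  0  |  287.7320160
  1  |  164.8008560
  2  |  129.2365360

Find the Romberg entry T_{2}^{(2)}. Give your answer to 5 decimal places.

T_{1}^{(1)} = 164.8008560 + (164.8008560 − 287.7320160)/3 = 123.8238027
T_{2}^{(1)} = 129.2365360 + (129.2365360 − 164.8008560)/3 = 117.3817627
T_{2}^{(2)} = 117.3817627 + (117.3817627 − 123.8238027)/15 = 116.9522934

116.95229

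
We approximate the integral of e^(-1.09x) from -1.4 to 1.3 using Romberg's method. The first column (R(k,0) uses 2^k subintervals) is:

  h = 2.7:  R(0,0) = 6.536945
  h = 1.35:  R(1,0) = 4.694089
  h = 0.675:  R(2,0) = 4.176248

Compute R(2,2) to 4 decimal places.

3.9986

R(1,1) = 4.694089 + (4.694089 − 6.536945)/3 = 4.079804
R(2,1) = (4·4.176248 − 4.694089) / 3 = 4.003634
R(2,2) = (16·4.003634 − 4.079804) / 15 = 3.998556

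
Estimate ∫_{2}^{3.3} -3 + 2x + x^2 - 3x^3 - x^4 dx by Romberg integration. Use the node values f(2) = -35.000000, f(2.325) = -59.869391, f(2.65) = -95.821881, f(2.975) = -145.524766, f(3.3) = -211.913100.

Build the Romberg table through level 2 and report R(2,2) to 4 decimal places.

R(0,0) (trapezoid, 1 panel, h=1.3000): -160.493515
R(1,0) (trapezoid, 2 panels, h=0.6500): -142.530980
R(2,0) (trapezoid, 4 panels, h=0.3250): -138.018591
R(1,1) = -142.530980 + (-142.530980 − (-160.493515))/3 = -136.543468
R(2,1) = -138.018591 + (-138.018591 − (-142.530980))/3 = -136.514461
R(2,2) = -136.514461 + (-136.514461 − (-136.543468))/15 = -136.512527

-136.5125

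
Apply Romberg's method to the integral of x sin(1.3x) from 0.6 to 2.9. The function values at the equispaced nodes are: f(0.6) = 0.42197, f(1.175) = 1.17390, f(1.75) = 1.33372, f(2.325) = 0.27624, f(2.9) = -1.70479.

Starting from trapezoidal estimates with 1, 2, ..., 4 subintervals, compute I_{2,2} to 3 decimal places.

I_{0,0} (trapezoid, 1 panel, h=2.3000): -1.47524
I_{1,0} (trapezoid, 2 panels, h=1.1500): 0.79616
I_{2,0} (trapezoid, 4 panels, h=0.5750): 1.23191
I_{1,1} = 0.79616 + (0.79616 − (-1.47524))/3 = 1.55329
I_{2,1} = 1.23191 + (1.23191 − 0.79616)/3 = 1.37716
I_{2,2} = 1.37716 + (1.37716 − 1.55329)/15 = 1.36542

1.365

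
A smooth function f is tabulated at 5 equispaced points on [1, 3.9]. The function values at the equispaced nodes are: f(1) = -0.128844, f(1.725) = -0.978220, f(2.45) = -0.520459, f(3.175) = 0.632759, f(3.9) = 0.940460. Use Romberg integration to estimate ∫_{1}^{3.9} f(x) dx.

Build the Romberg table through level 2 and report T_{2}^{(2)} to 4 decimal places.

-0.3744

T_{0}^{(0)} (trapezoid, 1 panel, h=2.9000): 1.176843
T_{1}^{(0)} (trapezoid, 2 panels, h=1.4500): -0.166244
T_{2}^{(0)} (trapezoid, 4 panels, h=0.7250): -0.333581
T_{1}^{(1)} = -0.166244 + (-0.166244 − 1.176843)/3 = -0.613940
T_{2}^{(1)} = -0.333581 + (-0.333581 − (-0.166244))/3 = -0.389360
T_{2}^{(2)} = -0.389360 + (-0.389360 − (-0.613940))/15 = -0.374388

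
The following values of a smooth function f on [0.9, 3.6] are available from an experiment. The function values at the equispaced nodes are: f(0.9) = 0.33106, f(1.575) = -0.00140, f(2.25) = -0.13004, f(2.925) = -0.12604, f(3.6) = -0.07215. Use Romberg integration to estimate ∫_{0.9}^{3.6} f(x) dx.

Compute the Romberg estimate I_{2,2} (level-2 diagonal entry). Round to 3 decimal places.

I_{0,0} (trapezoid, 1 panel, h=2.7000): 0.34953
I_{1,0} (trapezoid, 2 panels, h=1.3500): -0.00079
I_{2,0} (trapezoid, 4 panels, h=0.6750): -0.08642
I_{1,1} = -0.00079 + (-0.00079 − 0.34953)/3 = -0.11756
I_{2,1} = -0.08642 + (-0.08642 − (-0.00079))/3 = -0.11496
I_{2,2} = -0.11496 + (-0.11496 − (-0.11756))/15 = -0.11479

-0.115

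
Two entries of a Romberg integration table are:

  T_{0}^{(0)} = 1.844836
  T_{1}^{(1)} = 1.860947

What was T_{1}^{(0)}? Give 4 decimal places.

From T_{1}^{(1)} = (4·T_{1}^{(0)} − T_{0}^{(0)})/3, solve for T_{1}^{(0)}:
4·T_{1}^{(0)} = 3·1.860947 + 1.844836 = 7.427677
T_{1}^{(0)} = 1.856919

1.8569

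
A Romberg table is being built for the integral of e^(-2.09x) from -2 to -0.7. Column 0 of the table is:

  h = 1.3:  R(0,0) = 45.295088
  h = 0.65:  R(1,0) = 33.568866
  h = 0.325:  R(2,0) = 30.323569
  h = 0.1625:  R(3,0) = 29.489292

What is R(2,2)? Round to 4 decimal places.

Richardson extrapolation on the trapezoidal column (denominator 4−1=3):
R(1,1) = 33.568866 + (33.568866 − 45.295088)/3 = 29.660125
R(2,1) = (4·30.323569 − 33.568866) / 3 = 29.241803
R(2,2) = (16·29.241803 − 29.660125) / 15 = 29.213915

29.2139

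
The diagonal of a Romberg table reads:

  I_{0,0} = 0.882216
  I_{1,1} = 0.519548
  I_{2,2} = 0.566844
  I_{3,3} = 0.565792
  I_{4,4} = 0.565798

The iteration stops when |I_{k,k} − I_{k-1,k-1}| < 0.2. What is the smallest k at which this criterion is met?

k = 2

|I_{1,1} − I_{0,0}| = 0.362668 ≥ 0.2
|I_{2,2} − I_{1,1}| = 0.047296 < 0.2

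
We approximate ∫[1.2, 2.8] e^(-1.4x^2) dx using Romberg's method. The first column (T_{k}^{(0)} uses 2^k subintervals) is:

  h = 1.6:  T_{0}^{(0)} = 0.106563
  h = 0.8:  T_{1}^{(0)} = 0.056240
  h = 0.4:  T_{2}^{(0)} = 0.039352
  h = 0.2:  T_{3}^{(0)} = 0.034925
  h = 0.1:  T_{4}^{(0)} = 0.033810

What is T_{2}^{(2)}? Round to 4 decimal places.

0.0333

Richardson extrapolation on the trapezoidal column (denominator 4−1=3):
T_{1}^{(1)} = 0.056240 + (0.056240 − 0.106563)/3 = 0.039466
T_{2}^{(1)} = 0.039352 + (0.039352 − 0.056240)/3 = 0.033723
T_{2}^{(2)} = 0.033723 + (0.033723 − 0.039466)/15 = 0.033340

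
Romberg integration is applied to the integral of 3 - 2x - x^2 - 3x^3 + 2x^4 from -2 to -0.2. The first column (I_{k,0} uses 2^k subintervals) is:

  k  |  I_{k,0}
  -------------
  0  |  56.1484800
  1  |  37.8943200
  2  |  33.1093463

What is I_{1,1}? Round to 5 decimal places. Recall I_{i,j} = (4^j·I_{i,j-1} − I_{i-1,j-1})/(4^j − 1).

Richardson extrapolation on the trapezoidal column (denominator 4−1=3):
I_{1,1} = (4·37.8943200 − 56.1484800) / 3 = 31.8096000

31.80960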